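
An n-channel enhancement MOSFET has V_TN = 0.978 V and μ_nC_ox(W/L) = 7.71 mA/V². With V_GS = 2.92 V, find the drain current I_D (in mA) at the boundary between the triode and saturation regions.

At the boundary V_DS = V_ov = V_GS − V_TN = 2.92 − 0.978 = 1.94 V.
I_D = ½ k_n V_ov² = 0.5 × 7.71 × 1.94² = 14.5 mA.

I_D = 14.5 mA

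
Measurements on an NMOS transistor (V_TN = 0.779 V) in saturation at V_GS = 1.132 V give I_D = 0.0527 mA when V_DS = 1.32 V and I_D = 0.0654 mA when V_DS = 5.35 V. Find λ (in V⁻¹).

λ = 0.0649 V⁻¹

With V_GS fixed, I_D ∝ (1 + λ V_DS) in saturation, so I_D2/I_D1 = (1 + λ V_DS2)/(1 + λ V_DS1).
0.0654/0.0527 = 1.241 = (1 + 5.35 λ)/(1 + 1.32 λ).
Solving: λ (I_D1 V_DS2 − I_D2 V_DS1) = I_D2 − I_D1, so λ = (0.0654 − 0.0527) / (0.0527 × 5.35 − 0.0654 × 1.32) = 0.0127 / 0.196 = 0.0649 V⁻¹.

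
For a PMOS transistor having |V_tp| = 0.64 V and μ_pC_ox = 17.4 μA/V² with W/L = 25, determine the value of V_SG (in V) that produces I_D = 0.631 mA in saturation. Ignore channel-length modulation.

V_SG = 2.34 V

k_p = μ_pC_ox · (W/L) = 0.435 mA/V².
In saturation I_D = ½ k_p (V_SG − |V_tp|)², so V_SG − |V_tp| = √(2 I_D / k_p) = √(2 × 0.631 / 0.435) = 1.7 V.
V_SG = 0.64 + 1.7 = 2.34 V.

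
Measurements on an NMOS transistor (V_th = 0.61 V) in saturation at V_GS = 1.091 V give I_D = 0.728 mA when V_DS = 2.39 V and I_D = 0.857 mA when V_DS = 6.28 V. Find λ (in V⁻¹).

With V_GS fixed, I_D ∝ (1 + λ V_DS) in saturation, so I_D2/I_D1 = (1 + λ V_DS2)/(1 + λ V_DS1).
0.857/0.728 = 1.177 = (1 + 6.28 λ)/(1 + 2.39 λ).
Solving: λ (I_D1 V_DS2 − I_D2 V_DS1) = I_D2 − I_D1, so λ = (0.857 − 0.728) / (0.728 × 6.28 − 0.857 × 2.39) = 0.129 / 2.52 = 0.0511 V⁻¹.

λ = 0.0511 V⁻¹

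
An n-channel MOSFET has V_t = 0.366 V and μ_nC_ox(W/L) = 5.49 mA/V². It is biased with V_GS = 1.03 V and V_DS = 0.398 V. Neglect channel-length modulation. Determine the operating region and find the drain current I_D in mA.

V_ov = V_GS − V_t = 1.03 − 0.366 = 0.664 V.
Since V_DS = 0.398 V < V_ov = 0.664 V, the device is in the triode region.
I_D = k_n [V_ov · V_DS − ½ V_DS²] = 5.49 × [0.664 × 0.398 − 0.5 × 0.398²] = 1.02 mA.

Triode; I_D = 1.02 mA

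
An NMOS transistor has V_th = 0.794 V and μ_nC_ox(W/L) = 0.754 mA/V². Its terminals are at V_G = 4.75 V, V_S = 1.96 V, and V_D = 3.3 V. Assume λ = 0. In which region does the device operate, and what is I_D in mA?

Triode; I_D = 1.34 mA

V_GS = V_G − V_S = 4.75 − 1.96 = 2.79 V; V_DS = V_D − V_S = 3.3 − 1.96 = 1.34 V.
V_ov = V_GS − V_th = 2.79 − 0.794 = 2 V.
Since V_DS = 1.34 V < V_ov = 2 V, the device is in the triode region.
I_D = k_n [V_ov · V_DS − ½ V_DS²] = 0.754 × [2 × 1.34 − 0.5 × 1.34²] = 1.34 mA.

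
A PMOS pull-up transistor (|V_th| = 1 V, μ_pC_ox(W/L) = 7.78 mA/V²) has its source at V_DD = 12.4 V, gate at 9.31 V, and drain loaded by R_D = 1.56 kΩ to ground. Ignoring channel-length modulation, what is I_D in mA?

V_SG = V_DD − V_G = 12.4 − 9.31 = 3.09 V, so V_ov = 3.09 − 1 = 2.09 V.
Assume saturation: I_D = ½ k_p V_ov² = 0.5 × 7.78 × 2.09² = 17 mA, giving V_SD = V_DD − I_D R_D = 12.4 − 17 × 1.56 = -14.1 V.
But -14.1 V < V_ov = 2.09 V, so the device is actually in triode.
In triode I_D = k_p[V_ov V_SD − ½ V_SD²] and I_D = (V_DD − V_SD)/R_D. Equating: 6.07 V_SD² − 26.37 V_SD + 12.4 = 0, giving V_SD = 0.537 V (the root below V_ov).
I_D = (12.4 − 0.537) / 1.56 = 7.6 mA.

I_D = 7.60 mA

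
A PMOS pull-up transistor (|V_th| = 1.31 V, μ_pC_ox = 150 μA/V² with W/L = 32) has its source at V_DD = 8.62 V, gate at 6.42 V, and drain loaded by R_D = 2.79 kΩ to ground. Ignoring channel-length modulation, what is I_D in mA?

I_D = 1.90 mA

V_SG = V_DD − V_G = 8.62 − 6.42 = 2.2 V, so V_ov = 2.2 − 1.31 = 0.89 V.
k_p = μ_pC_ox · (W/L) = 4.8 mA/V².
Assume saturation: I_D = ½ k_p V_ov² = 0.5 × 4.8 × 0.89² = 1.9 mA, giving V_SD = V_DD − I_D R_D = 8.62 − 1.9 × 2.79 = 3.32 V.
V_SD = 3.32 V ≥ V_ov = 0.89 V, confirming saturation.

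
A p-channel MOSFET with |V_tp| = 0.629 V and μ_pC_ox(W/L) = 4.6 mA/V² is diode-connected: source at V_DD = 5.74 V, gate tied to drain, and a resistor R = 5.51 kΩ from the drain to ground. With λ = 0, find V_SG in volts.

With gate tied to drain, V_SG = V_SD ≥ V_SG − |V_tp|, so the device is in saturation.
KCL at the drain: ½ k_p (V_SG − |V_tp|)² = (V_DD − V_SG)/R.
Let x = V_SG − 0.629. Then 12.7 x² + x − 5.111 = 0, giving x = 0.597 V (positive root), so V_SG = 1.23 V.
I_D = (V_DD − V_SG)/R = (5.74 − 1.23) / 5.51 = 0.819 mA.

V_SG = 1.23 V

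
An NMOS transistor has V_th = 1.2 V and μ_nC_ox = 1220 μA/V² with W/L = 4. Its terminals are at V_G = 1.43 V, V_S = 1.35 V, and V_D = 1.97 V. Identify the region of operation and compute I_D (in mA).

V_GS = V_G − V_S = 1.43 − 1.35 = 0.08 V; V_DS = V_D − V_S = 1.97 − 1.35 = 0.62 V.
V_GS = 0.08 V < V_th = 1.2 V, so the transistor is in cutoff.

Cutoff; I_D = 0 mA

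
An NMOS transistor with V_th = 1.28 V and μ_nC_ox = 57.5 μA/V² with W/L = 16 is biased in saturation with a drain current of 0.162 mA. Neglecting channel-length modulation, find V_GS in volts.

k_n = μ_nC_ox · (W/L) = 0.92 mA/V².
In saturation I_D = ½ k_n (V_GS − V_th)², so V_GS − V_th = √(2 I_D / k_n) = √(2 × 0.162 / 0.92) = 0.593 V.
V_GS = 1.28 + 0.593 = 1.87 V.

V_GS = 1.87 V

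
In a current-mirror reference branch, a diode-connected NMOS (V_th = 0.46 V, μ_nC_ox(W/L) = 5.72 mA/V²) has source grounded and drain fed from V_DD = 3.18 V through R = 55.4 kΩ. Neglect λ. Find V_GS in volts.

With gate tied to drain, V_GS = V_DS ≥ V_GS − V_th, so the device is in saturation.
KCL at the drain: ½ k_n (V_GS − V_th)² = (V_DD − V_GS)/R.
Let x = V_GS − 0.46. Then 158 x² + x − 2.72 = 0, giving x = 0.128 V (positive root), so V_GS = 0.588 V.
I_D = (V_DD − V_GS)/R = (3.18 − 0.588) / 55.4 = 0.0468 mA.

V_GS = 0.588 V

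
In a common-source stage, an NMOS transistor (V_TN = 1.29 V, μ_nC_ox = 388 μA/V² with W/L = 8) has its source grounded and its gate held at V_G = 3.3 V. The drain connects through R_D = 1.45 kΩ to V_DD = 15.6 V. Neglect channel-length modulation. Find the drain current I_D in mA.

I_D = 6.27 mA

V_GS = V_G = 3.3 V, so V_ov = 3.3 − 1.29 = 2.01 V.
k_n = μ_nC_ox · (W/L) = 3.104 mA/V².
Assume saturation: I_D = ½ k_n V_ov² = 0.5 × 3.104 × 2.01² = 6.27 mA, giving V_DS = V_DD − I_D R_D = 15.6 − 6.27 × 1.45 = 6.51 V.
V_DS = 6.51 V ≥ V_ov = 2.01 V, confirming saturation.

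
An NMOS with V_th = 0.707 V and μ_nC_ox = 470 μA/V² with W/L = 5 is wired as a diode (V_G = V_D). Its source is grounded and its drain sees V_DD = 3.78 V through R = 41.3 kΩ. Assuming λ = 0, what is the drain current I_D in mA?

With gate tied to drain, V_GS = V_DS ≥ V_GS − V_th, so the device is in saturation.
k_n = μ_nC_ox · (W/L) = 2.35 mA/V².
KCL at the drain: ½ k_n (V_GS − V_th)² = (V_DD − V_GS)/R.
Let x = V_GS − 0.707. Then 48.5 x² + x − 3.073 = 0, giving x = 0.242 V (positive root), so V_GS = 0.949 V.
I_D = (V_DD − V_GS)/R = (3.78 − 0.949) / 41.3 = 0.0686 mA.

I_D = 0.0686 mA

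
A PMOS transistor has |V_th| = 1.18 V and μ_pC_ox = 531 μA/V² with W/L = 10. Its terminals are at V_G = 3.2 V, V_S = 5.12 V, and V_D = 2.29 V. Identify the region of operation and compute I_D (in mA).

V_SG = V_S − V_G = 5.12 − 3.2 = 1.92 V; V_SD = V_S − V_D = 5.12 − 2.29 = 2.83 V.
k_p = μ_pC_ox · (W/L) = 5.31 mA/V².
V_ov = V_SG − |V_th| = 1.92 − 1.18 = 0.74 V.
Since V_SD = 2.83 V ≥ V_ov = 0.74 V, the device is in saturation.
I_D = ½ k_p V_ov² = 0.5 × 5.31 × 0.74² = 1.45 mA.

Saturation; I_D = 1.45 mA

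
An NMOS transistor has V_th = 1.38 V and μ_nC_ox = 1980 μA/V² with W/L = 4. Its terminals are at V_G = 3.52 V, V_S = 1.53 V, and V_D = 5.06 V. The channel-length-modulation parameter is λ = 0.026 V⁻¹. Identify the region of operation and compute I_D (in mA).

V_GS = V_G − V_S = 3.52 − 1.53 = 1.99 V; V_DS = V_D − V_S = 5.06 − 1.53 = 3.53 V.
k_n = μ_nC_ox · (W/L) = 7.92 mA/V².
V_ov = V_GS − V_th = 1.99 − 1.38 = 0.61 V.
Since V_DS = 3.53 V ≥ V_ov = 0.61 V, the device is in saturation.
I_D = ½ k_n V_ov² (1 + λ V_DS) = 0.5 × 7.92 × 0.61² × (1 + 0.026 × 3.53) = 1.61 mA.

Saturation; I_D = 1.61 mA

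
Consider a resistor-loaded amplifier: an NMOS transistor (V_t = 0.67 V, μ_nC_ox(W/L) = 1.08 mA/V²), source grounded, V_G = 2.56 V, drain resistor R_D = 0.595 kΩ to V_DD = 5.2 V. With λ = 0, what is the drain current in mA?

V_GS = V_G = 2.56 V, so V_ov = 2.56 − 0.67 = 1.89 V.
Assume saturation: I_D = ½ k_n V_ov² = 0.5 × 1.08 × 1.89² = 1.93 mA, giving V_DS = V_DD − I_D R_D = 5.2 − 1.93 × 0.595 = 4.05 V.
V_DS = 4.05 V ≥ V_ov = 1.89 V, confirming saturation.

I_D = 1.93 mA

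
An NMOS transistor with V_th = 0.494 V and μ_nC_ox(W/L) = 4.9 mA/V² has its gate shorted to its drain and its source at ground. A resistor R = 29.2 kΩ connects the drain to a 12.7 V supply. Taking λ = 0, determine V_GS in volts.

V_GS = 0.900 V

With gate tied to drain, V_GS = V_DS ≥ V_GS − V_th, so the device is in saturation.
KCL at the drain: ½ k_n (V_GS − V_th)² = (V_DD − V_GS)/R.
Let x = V_GS − 0.494. Then 71.5 x² + x − 12.21 = 0, giving x = 0.406 V (positive root), so V_GS = 0.9 V.
I_D = (V_DD − V_GS)/R = (12.7 − 0.9) / 29.2 = 0.404 mA.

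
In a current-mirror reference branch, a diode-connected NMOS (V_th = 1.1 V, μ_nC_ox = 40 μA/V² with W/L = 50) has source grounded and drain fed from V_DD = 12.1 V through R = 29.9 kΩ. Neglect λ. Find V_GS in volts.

V_GS = 1.69 V

With gate tied to drain, V_GS = V_DS ≥ V_GS − V_th, so the device is in saturation.
k_n = μ_nC_ox · (W/L) = 2 mA/V².
KCL at the drain: ½ k_n (V_GS − V_th)² = (V_DD − V_GS)/R.
Let x = V_GS − 1.1. Then 29.9 x² + x − 11 = 0, giving x = 0.59 V (positive root), so V_GS = 1.69 V.
I_D = (V_DD − V_GS)/R = (12.1 − 1.69) / 29.9 = 0.348 mA.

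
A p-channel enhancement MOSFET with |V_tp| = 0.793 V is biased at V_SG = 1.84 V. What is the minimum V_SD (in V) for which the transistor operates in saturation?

V_SD,sat = 1.05 V

The boundary between triode and saturation is V_SD = V_SG − |V_tp| = V_ov.
V_ov = 1.84 − 0.793 = 1.05 V.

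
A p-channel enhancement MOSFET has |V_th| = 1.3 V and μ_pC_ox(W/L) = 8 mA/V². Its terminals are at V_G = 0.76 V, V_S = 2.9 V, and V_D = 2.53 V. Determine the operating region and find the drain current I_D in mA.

Triode; I_D = 1.94 mA

V_SG = V_S − V_G = 2.9 − 0.76 = 2.14 V; V_SD = V_S − V_D = 2.9 − 2.53 = 0.37 V.
V_ov = V_SG − |V_th| = 2.14 − 1.3 = 0.84 V.
Since V_SD = 0.37 V < V_ov = 0.84 V, the device is in the triode region.
I_D = k_p [V_ov · V_SD − ½ V_SD²] = 8 × [0.84 × 0.37 − 0.5 × 0.37²] = 1.94 mA.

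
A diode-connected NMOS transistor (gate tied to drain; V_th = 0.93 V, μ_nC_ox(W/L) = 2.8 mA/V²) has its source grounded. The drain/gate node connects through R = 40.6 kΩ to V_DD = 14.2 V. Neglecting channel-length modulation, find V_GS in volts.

V_GS = 1.40 V

With gate tied to drain, V_GS = V_DS ≥ V_GS − V_th, so the device is in saturation.
KCL at the drain: ½ k_n (V_GS − V_th)² = (V_DD − V_GS)/R.
Let x = V_GS − 0.93. Then 56.8 x² + x − 13.27 = 0, giving x = 0.474 V (positive root), so V_GS = 1.4 V.
I_D = (V_DD − V_GS)/R = (14.2 − 1.4) / 40.6 = 0.315 mA.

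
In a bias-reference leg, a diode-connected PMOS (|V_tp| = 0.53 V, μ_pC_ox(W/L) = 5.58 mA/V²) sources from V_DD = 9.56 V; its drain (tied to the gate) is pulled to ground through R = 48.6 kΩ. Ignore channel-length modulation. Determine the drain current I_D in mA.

With gate tied to drain, V_SG = V_SD ≥ V_SG − |V_tp|, so the device is in saturation.
KCL at the drain: ½ k_p (V_SG − |V_tp|)² = (V_DD − V_SG)/R.
Let x = V_SG − 0.53. Then 136 x² + x − 9.03 = 0, giving x = 0.254 V (positive root), so V_SG = 0.784 V.
I_D = (V_DD − V_SG)/R = (9.56 − 0.784) / 48.6 = 0.181 mA.

I_D = 0.181 mA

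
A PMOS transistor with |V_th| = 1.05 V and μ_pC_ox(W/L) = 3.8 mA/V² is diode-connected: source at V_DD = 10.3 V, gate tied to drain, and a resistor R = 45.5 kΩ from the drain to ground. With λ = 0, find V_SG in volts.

V_SG = 1.37 V

With gate tied to drain, V_SG = V_SD ≥ V_SG − |V_th|, so the device is in saturation.
KCL at the drain: ½ k_p (V_SG − |V_th|)² = (V_DD − V_SG)/R.
Let x = V_SG − 1.05. Then 86.5 x² + x − 9.25 = 0, giving x = 0.321 V (positive root), so V_SG = 1.37 V.
I_D = (V_DD − V_SG)/R = (10.3 − 1.37) / 45.5 = 0.196 mA.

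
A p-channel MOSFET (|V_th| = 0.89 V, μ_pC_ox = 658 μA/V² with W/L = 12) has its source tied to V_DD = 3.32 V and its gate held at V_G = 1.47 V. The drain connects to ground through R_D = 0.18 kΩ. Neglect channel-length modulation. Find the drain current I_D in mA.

I_D = 3.64 mA

V_SG = V_DD − V_G = 3.32 − 1.47 = 1.85 V, so V_ov = 1.85 − 0.89 = 0.96 V.
k_p = μ_pC_ox · (W/L) = 7.896 mA/V².
Assume saturation: I_D = ½ k_p V_ov² = 0.5 × 7.896 × 0.96² = 3.64 mA, giving V_SD = V_DD − I_D R_D = 3.32 − 3.64 × 0.18 = 2.67 V.
V_SD = 2.67 V ≥ V_ov = 0.96 V, confirming saturation.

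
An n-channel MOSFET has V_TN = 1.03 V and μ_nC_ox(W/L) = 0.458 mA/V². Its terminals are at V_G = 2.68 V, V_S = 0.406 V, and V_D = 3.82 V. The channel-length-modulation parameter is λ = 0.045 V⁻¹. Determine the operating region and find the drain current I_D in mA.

V_GS = V_G − V_S = 2.68 − 0.406 = 2.27 V; V_DS = V_D − V_S = 3.82 − 0.406 = 3.41 V.
V_ov = V_GS − V_TN = 2.27 − 1.03 = 1.24 V.
Since V_DS = 3.41 V ≥ V_ov = 1.24 V, the device is in saturation.
I_D = ½ k_n V_ov² (1 + λ V_DS) = 0.5 × 0.458 × 1.24² × (1 + 0.045 × 3.41) = 0.409 mA.

Saturation; I_D = 0.409 mA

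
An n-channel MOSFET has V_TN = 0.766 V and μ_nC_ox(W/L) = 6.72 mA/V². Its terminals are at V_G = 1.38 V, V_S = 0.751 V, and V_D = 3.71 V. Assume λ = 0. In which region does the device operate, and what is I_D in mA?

Cutoff; I_D = 0 mA

V_GS = V_G − V_S = 1.38 − 0.751 = 0.629 V; V_DS = V_D − V_S = 3.71 − 0.751 = 2.96 V.
V_GS = 0.629 V < V_TN = 0.766 V, so the transistor is in cutoff.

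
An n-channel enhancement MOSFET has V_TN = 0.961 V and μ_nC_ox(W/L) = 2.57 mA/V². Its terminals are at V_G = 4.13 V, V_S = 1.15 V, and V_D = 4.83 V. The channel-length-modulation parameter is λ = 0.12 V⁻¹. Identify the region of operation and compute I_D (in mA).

Saturation; I_D = 7.55 mA

V_GS = V_G − V_S = 4.13 − 1.15 = 2.98 V; V_DS = V_D − V_S = 4.83 − 1.15 = 3.68 V.
V_ov = V_GS − V_TN = 2.98 − 0.961 = 2.02 V.
Since V_DS = 3.68 V ≥ V_ov = 2.02 V, the device is in saturation.
I_D = ½ k_n V_ov² (1 + λ V_DS) = 0.5 × 2.57 × 2.02² × (1 + 0.12 × 3.68) = 7.55 mA.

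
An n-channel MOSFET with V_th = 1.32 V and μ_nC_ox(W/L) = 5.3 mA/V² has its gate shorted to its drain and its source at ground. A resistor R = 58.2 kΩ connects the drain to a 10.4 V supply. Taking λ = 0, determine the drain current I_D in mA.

I_D = 0.152 mA

With gate tied to drain, V_GS = V_DS ≥ V_GS − V_th, so the device is in saturation.
KCL at the drain: ½ k_n (V_GS − V_th)² = (V_DD − V_GS)/R.
Let x = V_GS − 1.32. Then 154 x² + x − 9.08 = 0, giving x = 0.239 V (positive root), so V_GS = 1.56 V.
I_D = (V_DD − V_GS)/R = (10.4 − 1.56) / 58.2 = 0.152 mA.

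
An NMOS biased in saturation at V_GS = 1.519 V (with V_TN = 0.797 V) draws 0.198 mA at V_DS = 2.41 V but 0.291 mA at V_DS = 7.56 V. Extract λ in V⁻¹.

With V_GS fixed, I_D ∝ (1 + λ V_DS) in saturation, so I_D2/I_D1 = (1 + λ V_DS2)/(1 + λ V_DS1).
0.291/0.198 = 1.47 = (1 + 7.56 λ)/(1 + 2.41 λ).
Solving: λ (I_D1 V_DS2 − I_D2 V_DS1) = I_D2 − I_D1, so λ = (0.291 − 0.198) / (0.198 × 7.56 − 0.291 × 2.41) = 0.093 / 0.796 = 0.117 V⁻¹.

λ = 0.117 V⁻¹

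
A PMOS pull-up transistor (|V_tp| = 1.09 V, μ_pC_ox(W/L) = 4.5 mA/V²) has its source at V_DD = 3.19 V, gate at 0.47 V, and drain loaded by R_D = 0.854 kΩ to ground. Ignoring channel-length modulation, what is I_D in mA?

V_SG = V_DD − V_G = 3.19 − 0.47 = 2.72 V, so V_ov = 2.72 − 1.09 = 1.63 V.
Assume saturation: I_D = ½ k_p V_ov² = 0.5 × 4.5 × 1.63² = 5.98 mA, giving V_SD = V_DD − I_D R_D = 3.19 − 5.98 × 0.854 = -1.92 V.
But -1.92 V < V_ov = 1.63 V, so the device is actually in triode.
In triode I_D = k_p[V_ov V_SD − ½ V_SD²] and I_D = (V_DD − V_SD)/R_D. Equating: 1.92 V_SD² − 7.264 V_SD + 3.19 = 0, giving V_SD = 0.507 V (the root below V_ov).
I_D = (3.19 − 0.507) / 0.854 = 3.14 mA.

I_D = 3.14 mA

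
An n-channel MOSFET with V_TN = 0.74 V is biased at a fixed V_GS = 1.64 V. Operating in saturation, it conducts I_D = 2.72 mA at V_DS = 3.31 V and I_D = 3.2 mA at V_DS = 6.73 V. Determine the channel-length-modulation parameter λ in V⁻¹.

With V_GS fixed, I_D ∝ (1 + λ V_DS) in saturation, so I_D2/I_D1 = (1 + λ V_DS2)/(1 + λ V_DS1).
3.2/2.72 = 1.176 = (1 + 6.73 λ)/(1 + 3.31 λ).
Solving: λ (I_D1 V_DS2 − I_D2 V_DS1) = I_D2 − I_D1, so λ = (3.2 − 2.72) / (2.72 × 6.73 − 3.2 × 3.31) = 0.48 / 7.71 = 0.0622 V⁻¹.

λ = 0.0622 V⁻¹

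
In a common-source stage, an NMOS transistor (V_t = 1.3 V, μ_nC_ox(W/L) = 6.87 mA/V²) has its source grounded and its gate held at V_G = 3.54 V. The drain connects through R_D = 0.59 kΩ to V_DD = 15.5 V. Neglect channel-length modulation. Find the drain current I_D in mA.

V_GS = V_G = 3.54 V, so V_ov = 3.54 − 1.3 = 2.24 V.
Assume saturation: I_D = ½ k_n V_ov² = 0.5 × 6.87 × 2.24² = 17.2 mA, giving V_DS = V_DD − I_D R_D = 15.5 − 17.2 × 0.59 = 5.33 V.
V_DS = 5.33 V ≥ V_ov = 2.24 V, confirming saturation.

I_D = 17.2 mA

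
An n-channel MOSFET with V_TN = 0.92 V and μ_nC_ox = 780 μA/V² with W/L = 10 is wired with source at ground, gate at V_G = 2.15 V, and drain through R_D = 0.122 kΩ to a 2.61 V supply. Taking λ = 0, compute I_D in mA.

I_D = 5.90 mA

V_GS = V_G = 2.15 V, so V_ov = 2.15 − 0.92 = 1.23 V.
k_n = μ_nC_ox · (W/L) = 7.8 mA/V².
Assume saturation: I_D = ½ k_n V_ov² = 0.5 × 7.8 × 1.23² = 5.9 mA, giving V_DS = V_DD − I_D R_D = 2.61 − 5.9 × 0.122 = 1.89 V.
V_DS = 1.89 V ≥ V_ov = 1.23 V, confirming saturation.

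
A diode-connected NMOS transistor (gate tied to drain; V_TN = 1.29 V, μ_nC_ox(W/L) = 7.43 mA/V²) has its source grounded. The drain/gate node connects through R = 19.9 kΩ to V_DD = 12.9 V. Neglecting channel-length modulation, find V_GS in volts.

With gate tied to drain, V_GS = V_DS ≥ V_GS − V_TN, so the device is in saturation.
KCL at the drain: ½ k_n (V_GS − V_TN)² = (V_DD − V_GS)/R.
Let x = V_GS − 1.29. Then 73.9 x² + x − 11.61 = 0, giving x = 0.39 V (positive root), so V_GS = 1.68 V.
I_D = (V_DD − V_GS)/R = (12.9 − 1.68) / 19.9 = 0.564 mA.

V_GS = 1.68 V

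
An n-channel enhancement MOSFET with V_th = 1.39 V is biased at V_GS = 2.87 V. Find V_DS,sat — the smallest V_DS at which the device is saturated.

The boundary between triode and saturation is V_DS = V_GS − V_th = V_ov.
V_ov = 2.87 − 1.39 = 1.48 V.

V_DS,sat = 1.48 V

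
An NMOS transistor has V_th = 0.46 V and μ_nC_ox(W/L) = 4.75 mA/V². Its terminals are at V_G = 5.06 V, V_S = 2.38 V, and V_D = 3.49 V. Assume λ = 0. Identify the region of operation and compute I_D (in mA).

Triode; I_D = 8.78 mA

V_GS = V_G − V_S = 5.06 − 2.38 = 2.68 V; V_DS = V_D − V_S = 3.49 − 2.38 = 1.11 V.
V_ov = V_GS − V_th = 2.68 − 0.46 = 2.22 V.
Since V_DS = 1.11 V < V_ov = 2.22 V, the device is in the triode region.
I_D = k_n [V_ov · V_DS − ½ V_DS²] = 4.75 × [2.22 × 1.11 − 0.5 × 1.11²] = 8.78 mA.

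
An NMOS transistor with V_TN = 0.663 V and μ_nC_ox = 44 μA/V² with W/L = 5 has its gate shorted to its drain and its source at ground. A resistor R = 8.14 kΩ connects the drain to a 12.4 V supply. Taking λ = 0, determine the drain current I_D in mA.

I_D = 1.06 mA

With gate tied to drain, V_GS = V_DS ≥ V_GS − V_TN, so the device is in saturation.
k_n = μ_nC_ox · (W/L) = 0.22 mA/V².
KCL at the drain: ½ k_n (V_GS − V_TN)² = (V_DD − V_GS)/R.
Let x = V_GS − 0.663. Then 0.895 x² + x − 11.74 = 0, giving x = 3.1 V (positive root), so V_GS = 3.77 V.
I_D = (V_DD − V_GS)/R = (12.4 − 3.77) / 8.14 = 1.06 mA.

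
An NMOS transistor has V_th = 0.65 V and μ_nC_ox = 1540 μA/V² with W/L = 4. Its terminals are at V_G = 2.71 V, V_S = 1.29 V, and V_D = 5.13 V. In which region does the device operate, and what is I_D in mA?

Saturation; I_D = 1.83 mA

V_GS = V_G − V_S = 2.71 − 1.29 = 1.42 V; V_DS = V_D − V_S = 5.13 − 1.29 = 3.84 V.
k_n = μ_nC_ox · (W/L) = 6.16 mA/V².
V_ov = V_GS − V_th = 1.42 − 0.65 = 0.77 V.
Since V_DS = 3.84 V ≥ V_ov = 0.77 V, the device is in saturation.
I_D = ½ k_n V_ov² = 0.5 × 6.16 × 0.77² = 1.83 mA.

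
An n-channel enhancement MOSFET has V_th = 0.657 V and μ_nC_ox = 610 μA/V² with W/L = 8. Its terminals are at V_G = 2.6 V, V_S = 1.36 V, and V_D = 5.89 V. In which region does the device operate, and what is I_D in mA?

V_GS = V_G − V_S = 2.6 − 1.36 = 1.24 V; V_DS = V_D − V_S = 5.89 − 1.36 = 4.53 V.
k_n = μ_nC_ox · (W/L) = 4.88 mA/V².
V_ov = V_GS − V_th = 1.24 − 0.657 = 0.583 V.
Since V_DS = 4.53 V ≥ V_ov = 0.583 V, the device is in saturation.
I_D = ½ k_n V_ov² = 0.5 × 4.88 × 0.583² = 0.829 mA.

Saturation; I_D = 0.829 mA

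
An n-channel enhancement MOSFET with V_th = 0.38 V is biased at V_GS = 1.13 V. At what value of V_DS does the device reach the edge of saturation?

V_DS,sat = 0.750 V

The boundary between triode and saturation is V_DS = V_GS − V_th = V_ov.
V_ov = 1.13 − 0.38 = 0.75 V.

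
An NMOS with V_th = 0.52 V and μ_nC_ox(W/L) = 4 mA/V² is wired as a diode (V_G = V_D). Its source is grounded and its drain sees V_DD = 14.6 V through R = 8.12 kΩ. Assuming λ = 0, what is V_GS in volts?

With gate tied to drain, V_GS = V_DS ≥ V_GS − V_th, so the device is in saturation.
KCL at the drain: ½ k_n (V_GS − V_th)² = (V_DD − V_GS)/R.
Let x = V_GS − 0.52. Then 16.2 x² + x − 14.08 = 0, giving x = 0.901 V (positive root), so V_GS = 1.42 V.
I_D = (V_DD − V_GS)/R = (14.6 − 1.42) / 8.12 = 1.62 mA.

V_GS = 1.42 V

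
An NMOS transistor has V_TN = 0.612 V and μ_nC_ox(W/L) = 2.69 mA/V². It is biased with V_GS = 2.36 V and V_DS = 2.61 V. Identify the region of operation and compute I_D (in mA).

Saturation; I_D = 4.11 mA

V_ov = V_GS − V_TN = 2.36 − 0.612 = 1.75 V.
Since V_DS = 2.61 V ≥ V_ov = 1.75 V, the device is in saturation.
I_D = ½ k_n V_ov² = 0.5 × 2.69 × 1.75² = 4.11 mA.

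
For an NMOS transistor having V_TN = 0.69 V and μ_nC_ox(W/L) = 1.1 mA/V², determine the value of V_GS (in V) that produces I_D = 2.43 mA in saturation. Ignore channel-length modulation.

In saturation I_D = ½ k_n (V_GS − V_TN)², so V_GS − V_TN = √(2 I_D / k_n) = √(2 × 2.43 / 1.1) = 2.1 V.
V_GS = 0.69 + 2.1 = 2.79 V.

V_GS = 2.79 V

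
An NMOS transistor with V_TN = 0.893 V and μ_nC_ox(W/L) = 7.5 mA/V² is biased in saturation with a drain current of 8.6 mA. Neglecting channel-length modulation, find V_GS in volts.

V_GS = 2.41 V

In saturation I_D = ½ k_n (V_GS − V_TN)², so V_GS − V_TN = √(2 I_D / k_n) = √(2 × 8.6 / 7.5) = 1.51 V.
V_GS = 0.893 + 1.51 = 2.41 V.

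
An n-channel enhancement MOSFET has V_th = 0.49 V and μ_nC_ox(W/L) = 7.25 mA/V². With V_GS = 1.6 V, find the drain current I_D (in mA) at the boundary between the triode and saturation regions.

At the boundary V_DS = V_ov = V_GS − V_th = 1.6 − 0.49 = 1.11 V.
I_D = ½ k_n V_ov² = 0.5 × 7.25 × 1.11² = 4.47 mA.

I_D = 4.47 mA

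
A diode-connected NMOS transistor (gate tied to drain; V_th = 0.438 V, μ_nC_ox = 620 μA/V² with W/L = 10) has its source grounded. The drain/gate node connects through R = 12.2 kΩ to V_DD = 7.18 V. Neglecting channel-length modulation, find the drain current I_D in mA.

I_D = 0.519 mA

With gate tied to drain, V_GS = V_DS ≥ V_GS − V_th, so the device is in saturation.
k_n = μ_nC_ox · (W/L) = 6.2 mA/V².
KCL at the drain: ½ k_n (V_GS − V_th)² = (V_DD − V_GS)/R.
Let x = V_GS − 0.438. Then 37.8 x² + x − 6.742 = 0, giving x = 0.409 V (positive root), so V_GS = 0.847 V.
I_D = (V_DD − V_GS)/R = (7.18 − 0.847) / 12.2 = 0.519 mA.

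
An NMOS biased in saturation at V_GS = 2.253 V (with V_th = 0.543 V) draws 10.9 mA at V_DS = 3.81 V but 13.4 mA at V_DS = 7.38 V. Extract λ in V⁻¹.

With V_GS fixed, I_D ∝ (1 + λ V_DS) in saturation, so I_D2/I_D1 = (1 + λ V_DS2)/(1 + λ V_DS1).
13.4/10.9 = 1.229 = (1 + 7.38 λ)/(1 + 3.81 λ).
Solving: λ (I_D1 V_DS2 − I_D2 V_DS1) = I_D2 − I_D1, so λ = (13.4 − 10.9) / (10.9 × 7.38 − 13.4 × 3.81) = 2.5 / 29.4 = 0.0851 V⁻¹.

λ = 0.0851 V⁻¹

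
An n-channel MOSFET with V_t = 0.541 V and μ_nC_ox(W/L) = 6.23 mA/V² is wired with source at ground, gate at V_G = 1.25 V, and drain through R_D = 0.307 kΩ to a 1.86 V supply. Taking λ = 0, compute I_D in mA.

I_D = 1.57 mA

V_GS = V_G = 1.25 V, so V_ov = 1.25 − 0.541 = 0.709 V.
Assume saturation: I_D = ½ k_n V_ov² = 0.5 × 6.23 × 0.709² = 1.57 mA, giving V_DS = V_DD − I_D R_D = 1.86 − 1.57 × 0.307 = 1.38 V.
V_DS = 1.38 V ≥ V_ov = 0.709 V, confirming saturation.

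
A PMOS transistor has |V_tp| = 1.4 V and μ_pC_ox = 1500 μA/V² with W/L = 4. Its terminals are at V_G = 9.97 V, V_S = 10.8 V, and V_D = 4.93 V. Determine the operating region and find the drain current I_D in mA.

Cutoff; I_D = 0 mA

V_SG = V_S − V_G = 10.8 − 9.97 = 0.83 V; V_SD = V_S − V_D = 10.8 − 4.93 = 5.87 V.
V_SG = 0.83 V < |V_tp| = 1.4 V, so the transistor is in cutoff.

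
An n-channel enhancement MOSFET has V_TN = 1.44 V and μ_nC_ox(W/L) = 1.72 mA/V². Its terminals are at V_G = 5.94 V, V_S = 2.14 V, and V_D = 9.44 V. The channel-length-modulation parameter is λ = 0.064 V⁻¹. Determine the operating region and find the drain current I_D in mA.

V_GS = V_G − V_S = 5.94 − 2.14 = 3.8 V; V_DS = V_D − V_S = 9.44 − 2.14 = 7.3 V.
V_ov = V_GS − V_TN = 3.8 − 1.44 = 2.36 V.
Since V_DS = 7.3 V ≥ V_ov = 2.36 V, the device is in saturation.
I_D = ½ k_n V_ov² (1 + λ V_DS) = 0.5 × 1.72 × 2.36² × (1 + 0.064 × 7.3) = 7.03 mA.

Saturation; I_D = 7.03 mA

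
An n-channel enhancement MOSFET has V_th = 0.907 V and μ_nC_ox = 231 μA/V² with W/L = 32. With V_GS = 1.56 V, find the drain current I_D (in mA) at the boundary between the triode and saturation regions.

At the boundary V_DS = V_ov = V_GS − V_th = 1.56 − 0.907 = 0.653 V.
k_n = μ_nC_ox · (W/L) = 7.392 mA/V².
I_D = ½ k_n V_ov² = 0.5 × 7.392 × 0.653² = 1.58 mA.

I_D = 1.58 mA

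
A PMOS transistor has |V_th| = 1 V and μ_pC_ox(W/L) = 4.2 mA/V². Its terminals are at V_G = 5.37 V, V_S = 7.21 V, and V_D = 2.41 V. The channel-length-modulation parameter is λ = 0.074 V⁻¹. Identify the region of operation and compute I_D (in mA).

Saturation; I_D = 2.01 mA

V_SG = V_S − V_G = 7.21 − 5.37 = 1.84 V; V_SD = V_S − V_D = 7.21 − 2.41 = 4.8 V.
V_ov = V_SG − |V_th| = 1.84 − 1 = 0.84 V.
Since V_SD = 4.8 V ≥ V_ov = 0.84 V, the device is in saturation.
I_D = ½ k_p V_ov² (1 + λ V_SD) = 0.5 × 4.2 × 0.84² × (1 + 0.074 × 4.8) = 2.01 mA.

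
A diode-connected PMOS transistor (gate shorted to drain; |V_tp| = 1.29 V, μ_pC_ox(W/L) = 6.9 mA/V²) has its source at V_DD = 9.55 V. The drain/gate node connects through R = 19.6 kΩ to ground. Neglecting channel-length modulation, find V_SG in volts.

With gate tied to drain, V_SG = V_SD ≥ V_SG − |V_tp|, so the device is in saturation.
KCL at the drain: ½ k_p (V_SG − |V_tp|)² = (V_DD − V_SG)/R.
Let x = V_SG − 1.29. Then 67.6 x² + x − 8.26 = 0, giving x = 0.342 V (positive root), so V_SG = 1.63 V.
I_D = (V_DD − V_SG)/R = (9.55 − 1.63) / 19.6 = 0.404 mA.

V_SG = 1.63 V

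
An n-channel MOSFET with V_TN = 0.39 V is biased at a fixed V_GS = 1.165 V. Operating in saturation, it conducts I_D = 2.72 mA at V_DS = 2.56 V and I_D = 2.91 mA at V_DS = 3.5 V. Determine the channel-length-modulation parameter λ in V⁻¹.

With V_GS fixed, I_D ∝ (1 + λ V_DS) in saturation, so I_D2/I_D1 = (1 + λ V_DS2)/(1 + λ V_DS1).
2.91/2.72 = 1.07 = (1 + 3.5 λ)/(1 + 2.56 λ).
Solving: λ (I_D1 V_DS2 − I_D2 V_DS1) = I_D2 − I_D1, so λ = (2.91 − 2.72) / (2.72 × 3.5 − 2.91 × 2.56) = 0.19 / 2.07 = 0.0918 V⁻¹.

λ = 0.0918 V⁻¹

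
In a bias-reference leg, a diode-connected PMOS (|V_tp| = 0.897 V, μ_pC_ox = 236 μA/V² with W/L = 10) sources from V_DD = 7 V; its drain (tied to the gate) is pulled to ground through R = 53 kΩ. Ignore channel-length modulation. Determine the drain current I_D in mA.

I_D = 0.109 mA

With gate tied to drain, V_SG = V_SD ≥ V_SG − |V_tp|, so the device is in saturation.
k_p = μ_pC_ox · (W/L) = 2.36 mA/V².
KCL at the drain: ½ k_p (V_SG − |V_tp|)² = (V_DD − V_SG)/R.
Let x = V_SG − 0.897. Then 62.5 x² + x − 6.103 = 0, giving x = 0.304 V (positive root), so V_SG = 1.2 V.
I_D = (V_DD − V_SG)/R = (7 − 1.2) / 53 = 0.109 mA.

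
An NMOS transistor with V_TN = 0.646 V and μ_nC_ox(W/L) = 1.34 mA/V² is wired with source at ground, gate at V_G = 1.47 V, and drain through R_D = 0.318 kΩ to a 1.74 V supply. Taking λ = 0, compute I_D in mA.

V_GS = V_G = 1.47 V, so V_ov = 1.47 − 0.646 = 0.824 V.
Assume saturation: I_D = ½ k_n V_ov² = 0.5 × 1.34 × 0.824² = 0.455 mA, giving V_DS = V_DD − I_D R_D = 1.74 − 0.455 × 0.318 = 1.6 V.
V_DS = 1.6 V ≥ V_ov = 0.824 V, confirming saturation.

I_D = 0.455 mA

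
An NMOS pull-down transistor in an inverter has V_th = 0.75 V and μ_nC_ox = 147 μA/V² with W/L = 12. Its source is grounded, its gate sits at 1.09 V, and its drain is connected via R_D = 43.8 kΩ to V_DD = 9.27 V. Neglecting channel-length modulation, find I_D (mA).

V_GS = V_G = 1.09 V, so V_ov = 1.09 − 0.75 = 0.34 V.
k_n = μ_nC_ox · (W/L) = 1.764 mA/V².
Assume saturation: I_D = ½ k_n V_ov² = 0.5 × 1.764 × 0.34² = 0.102 mA, giving V_DS = V_DD − I_D R_D = 9.27 − 0.102 × 43.8 = 4.8 V.
V_DS = 4.8 V ≥ V_ov = 0.34 V, confirming saturation.

I_D = 0.102 mA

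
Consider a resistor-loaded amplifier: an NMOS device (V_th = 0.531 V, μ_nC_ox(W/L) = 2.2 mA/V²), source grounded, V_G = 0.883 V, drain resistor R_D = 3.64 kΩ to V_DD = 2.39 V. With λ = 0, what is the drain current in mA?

V_GS = V_G = 0.883 V, so V_ov = 0.883 − 0.531 = 0.352 V.
Assume saturation: I_D = ½ k_n V_ov² = 0.5 × 2.2 × 0.352² = 0.136 mA, giving V_DS = V_DD − I_D R_D = 2.39 − 0.136 × 3.64 = 1.89 V.
V_DS = 1.89 V ≥ V_ov = 0.352 V, confirming saturation.

I_D = 0.136 mA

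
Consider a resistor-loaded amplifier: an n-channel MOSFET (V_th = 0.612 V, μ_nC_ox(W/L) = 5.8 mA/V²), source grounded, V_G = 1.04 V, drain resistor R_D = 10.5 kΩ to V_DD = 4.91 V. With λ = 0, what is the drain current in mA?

I_D = 0.443 mA

V_GS = V_G = 1.04 V, so V_ov = 1.04 − 0.612 = 0.428 V.
Assume saturation: I_D = ½ k_n V_ov² = 0.5 × 5.8 × 0.428² = 0.531 mA, giving V_DS = V_DD − I_D R_D = 4.91 − 0.531 × 10.5 = -0.668 V.
But -0.668 V < V_ov = 0.428 V, so the device is actually in triode.
In triode I_D = k_n[V_ov V_DS − ½ V_DS²] and I_D = (V_DD − V_DS)/R_D. Equating: 30.4 V_DS² − 27.07 V_DS + 4.91 = 0, giving V_DS = 0.254 V (the root below V_ov).
I_D = (4.91 − 0.254) / 10.5 = 0.443 mA.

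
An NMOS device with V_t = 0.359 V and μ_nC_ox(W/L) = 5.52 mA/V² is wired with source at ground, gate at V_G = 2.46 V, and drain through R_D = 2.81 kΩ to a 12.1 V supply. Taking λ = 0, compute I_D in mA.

I_D = 4.16 mA

V_GS = V_G = 2.46 V, so V_ov = 2.46 − 0.359 = 2.1 V.
Assume saturation: I_D = ½ k_n V_ov² = 0.5 × 5.52 × 2.1² = 12.2 mA, giving V_DS = V_DD − I_D R_D = 12.1 − 12.2 × 2.81 = -22.1 V.
But -22.1 V < V_ov = 2.1 V, so the device is actually in triode.
In triode I_D = k_n[V_ov V_DS − ½ V_DS²] and I_D = (V_DD − V_DS)/R_D. Equating: 7.76 V_DS² − 33.59 V_DS + 12.1 = 0, giving V_DS = 0.397 V (the root below V_ov).
I_D = (12.1 − 0.397) / 2.81 = 4.16 mA.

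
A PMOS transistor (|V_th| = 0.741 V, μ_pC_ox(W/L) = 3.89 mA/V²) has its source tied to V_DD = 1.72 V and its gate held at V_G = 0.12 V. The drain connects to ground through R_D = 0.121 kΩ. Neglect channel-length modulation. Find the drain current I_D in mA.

V_SG = V_DD − V_G = 1.72 − 0.12 = 1.6 V, so V_ov = 1.6 − 0.741 = 0.859 V.
Assume saturation: I_D = ½ k_p V_ov² = 0.5 × 3.89 × 0.859² = 1.44 mA, giving V_SD = V_DD − I_D R_D = 1.72 − 1.44 × 0.121 = 1.55 V.
V_SD = 1.55 V ≥ V_ov = 0.859 V, confirming saturation.

I_D = 1.44 mA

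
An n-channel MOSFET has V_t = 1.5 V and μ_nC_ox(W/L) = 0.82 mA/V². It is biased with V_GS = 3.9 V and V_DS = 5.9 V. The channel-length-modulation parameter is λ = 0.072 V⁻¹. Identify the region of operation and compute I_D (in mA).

V_ov = V_GS − V_t = 3.9 − 1.5 = 2.4 V.
Since V_DS = 5.9 V ≥ V_ov = 2.4 V, the device is in saturation.
I_D = ½ k_n V_ov² (1 + λ V_DS) = 0.5 × 0.82 × 2.4² × (1 + 0.072 × 5.9) = 3.36 mA.

Saturation; I_D = 3.36 mA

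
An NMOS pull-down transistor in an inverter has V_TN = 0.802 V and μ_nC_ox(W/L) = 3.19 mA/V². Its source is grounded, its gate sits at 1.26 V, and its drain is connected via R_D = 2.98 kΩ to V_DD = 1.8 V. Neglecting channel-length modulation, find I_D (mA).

V_GS = V_G = 1.26 V, so V_ov = 1.26 − 0.802 = 0.458 V.
Assume saturation: I_D = ½ k_n V_ov² = 0.5 × 3.19 × 0.458² = 0.335 mA, giving V_DS = V_DD − I_D R_D = 1.8 − 0.335 × 2.98 = 0.803 V.
V_DS = 0.803 V ≥ V_ov = 0.458 V, confirming saturation.

I_D = 0.335 mA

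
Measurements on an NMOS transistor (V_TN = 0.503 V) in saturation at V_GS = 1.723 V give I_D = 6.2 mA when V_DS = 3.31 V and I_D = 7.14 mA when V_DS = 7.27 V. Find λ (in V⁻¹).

With V_GS fixed, I_D ∝ (1 + λ V_DS) in saturation, so I_D2/I_D1 = (1 + λ V_DS2)/(1 + λ V_DS1).
7.14/6.2 = 1.152 = (1 + 7.27 λ)/(1 + 3.31 λ).
Solving: λ (I_D1 V_DS2 − I_D2 V_DS1) = I_D2 − I_D1, so λ = (7.14 − 6.2) / (6.2 × 7.27 − 7.14 × 3.31) = 0.94 / 21.4 = 0.0438 V⁻¹.

λ = 0.0438 V⁻¹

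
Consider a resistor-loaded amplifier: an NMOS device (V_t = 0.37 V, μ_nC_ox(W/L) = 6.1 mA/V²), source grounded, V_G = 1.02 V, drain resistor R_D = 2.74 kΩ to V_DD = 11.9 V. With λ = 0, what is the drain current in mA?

V_GS = V_G = 1.02 V, so V_ov = 1.02 − 0.37 = 0.65 V.
Assume saturation: I_D = ½ k_n V_ov² = 0.5 × 6.1 × 0.65² = 1.29 mA, giving V_DS = V_DD − I_D R_D = 11.9 − 1.29 × 2.74 = 8.37 V.
V_DS = 8.37 V ≥ V_ov = 0.65 V, confirming saturation.

I_D = 1.29 mA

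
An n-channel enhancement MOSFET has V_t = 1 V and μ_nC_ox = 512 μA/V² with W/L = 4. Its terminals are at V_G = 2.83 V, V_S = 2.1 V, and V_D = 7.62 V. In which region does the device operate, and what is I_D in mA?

Cutoff; I_D = 0 mA

V_GS = V_G − V_S = 2.83 − 2.1 = 0.73 V; V_DS = V_D − V_S = 7.62 − 2.1 = 5.52 V.
V_GS = 0.73 V < V_t = 1 V, so the transistor is in cutoff.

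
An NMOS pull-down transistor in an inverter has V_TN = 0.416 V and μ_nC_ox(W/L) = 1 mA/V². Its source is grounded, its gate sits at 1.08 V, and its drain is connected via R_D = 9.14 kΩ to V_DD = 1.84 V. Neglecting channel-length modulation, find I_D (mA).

V_GS = V_G = 1.08 V, so V_ov = 1.08 − 0.416 = 0.664 V.
Assume saturation: I_D = ½ k_n V_ov² = 0.5 × 1 × 0.664² = 0.22 mA, giving V_DS = V_DD − I_D R_D = 1.84 − 0.22 × 9.14 = -0.175 V.
But -0.175 V < V_ov = 0.664 V, so the device is actually in triode.
In triode I_D = k_n[V_ov V_DS − ½ V_DS²] and I_D = (V_DD − V_DS)/R_D. Equating: 4.57 V_DS² − 7.069 V_DS + 1.84 = 0, giving V_DS = 0.331 V (the root below V_ov).
I_D = (1.84 − 0.331) / 9.14 = 0.165 mA.

I_D = 0.165 mA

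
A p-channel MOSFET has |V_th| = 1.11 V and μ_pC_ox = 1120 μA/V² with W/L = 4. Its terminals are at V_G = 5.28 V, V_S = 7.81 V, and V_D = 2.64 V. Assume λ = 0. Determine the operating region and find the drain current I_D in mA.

Saturation; I_D = 4.52 mA

V_SG = V_S − V_G = 7.81 − 5.28 = 2.53 V; V_SD = V_S − V_D = 7.81 − 2.64 = 5.17 V.
k_p = μ_pC_ox · (W/L) = 4.48 mA/V².
V_ov = V_SG − |V_th| = 2.53 − 1.11 = 1.42 V.
Since V_SD = 5.17 V ≥ V_ov = 1.42 V, the device is in saturation.
I_D = ½ k_p V_ov² = 0.5 × 4.48 × 1.42² = 4.52 mA.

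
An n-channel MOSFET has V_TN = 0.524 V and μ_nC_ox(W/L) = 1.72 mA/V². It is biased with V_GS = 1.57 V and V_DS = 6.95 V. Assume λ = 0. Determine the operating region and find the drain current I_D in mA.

Saturation; I_D = 0.941 mA

V_ov = V_GS − V_TN = 1.57 − 0.524 = 1.05 V.
Since V_DS = 6.95 V ≥ V_ov = 1.05 V, the device is in saturation.
I_D = ½ k_n V_ov² = 0.5 × 1.72 × 1.05² = 0.941 mA.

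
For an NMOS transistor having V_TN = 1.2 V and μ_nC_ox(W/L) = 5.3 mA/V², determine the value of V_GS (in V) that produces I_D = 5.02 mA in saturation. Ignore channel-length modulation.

V_GS = 2.58 V

In saturation I_D = ½ k_n (V_GS − V_TN)², so V_GS − V_TN = √(2 I_D / k_n) = √(2 × 5.02 / 5.3) = 1.38 V.
V_GS = 1.2 + 1.38 = 2.58 V.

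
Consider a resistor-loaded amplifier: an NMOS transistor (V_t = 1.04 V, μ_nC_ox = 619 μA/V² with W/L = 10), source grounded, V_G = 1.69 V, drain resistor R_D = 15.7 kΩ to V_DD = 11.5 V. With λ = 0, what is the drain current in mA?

V_GS = V_G = 1.69 V, so V_ov = 1.69 − 1.04 = 0.65 V.
k_n = μ_nC_ox · (W/L) = 6.19 mA/V².
Assume saturation: I_D = ½ k_n V_ov² = 0.5 × 6.19 × 0.65² = 1.31 mA, giving V_DS = V_DD − I_D R_D = 11.5 − 1.31 × 15.7 = -9.03 V.
But -9.03 V < V_ov = 0.65 V, so the device is actually in triode.
In triode I_D = k_n[V_ov V_DS − ½ V_DS²] and I_D = (V_DD − V_DS)/R_D. Equating: 48.6 V_DS² − 64.17 V_DS + 11.5 = 0, giving V_DS = 0.214 V (the root below V_ov).
I_D = (11.5 − 0.214) / 15.7 = 0.719 mA.

I_D = 0.719 mA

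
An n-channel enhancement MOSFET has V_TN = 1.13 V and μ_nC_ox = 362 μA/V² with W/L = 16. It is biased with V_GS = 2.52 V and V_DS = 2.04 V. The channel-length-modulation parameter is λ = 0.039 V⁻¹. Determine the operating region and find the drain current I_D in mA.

k_n = μ_nC_ox · (W/L) = 5.792 mA/V².
V_ov = V_GS − V_TN = 2.52 − 1.13 = 1.39 V.
Since V_DS = 2.04 V ≥ V_ov = 1.39 V, the device is in saturation.
I_D = ½ k_n V_ov² (1 + λ V_DS) = 0.5 × 5.792 × 1.39² × (1 + 0.039 × 2.04) = 6.04 mA.

Saturation; I_D = 6.04 mA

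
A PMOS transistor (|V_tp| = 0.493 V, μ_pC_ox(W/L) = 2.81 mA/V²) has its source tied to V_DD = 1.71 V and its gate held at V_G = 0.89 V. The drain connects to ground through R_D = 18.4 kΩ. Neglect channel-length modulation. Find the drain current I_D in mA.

I_D = 0.0867 mA

V_SG = V_DD − V_G = 1.71 − 0.89 = 0.82 V, so V_ov = 0.82 − 0.493 = 0.327 V.
Assume saturation: I_D = ½ k_p V_ov² = 0.5 × 2.81 × 0.327² = 0.15 mA, giving V_SD = V_DD − I_D R_D = 1.71 − 0.15 × 18.4 = -1.05 V.
But -1.05 V < V_ov = 0.327 V, so the device is actually in triode.
In triode I_D = k_p[V_ov V_SD − ½ V_SD²] and I_D = (V_DD − V_SD)/R_D. Equating: 25.9 V_SD² − 17.91 V_SD + 1.71 = 0, giving V_SD = 0.114 V (the root below V_ov).
I_D = (1.71 − 0.114) / 18.4 = 0.0867 mA.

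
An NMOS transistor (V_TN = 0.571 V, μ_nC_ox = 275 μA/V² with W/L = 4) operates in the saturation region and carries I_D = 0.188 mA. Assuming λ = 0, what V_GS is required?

V_GS = 1.16 V

k_n = μ_nC_ox · (W/L) = 1.1 mA/V².
In saturation I_D = ½ k_n (V_GS − V_TN)², so V_GS − V_TN = √(2 I_D / k_n) = √(2 × 0.188 / 1.1) = 0.585 V.
V_GS = 0.571 + 0.585 = 1.16 V.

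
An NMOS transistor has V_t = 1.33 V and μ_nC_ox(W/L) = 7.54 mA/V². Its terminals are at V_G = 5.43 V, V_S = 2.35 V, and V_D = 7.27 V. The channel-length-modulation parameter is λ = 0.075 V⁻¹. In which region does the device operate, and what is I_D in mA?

V_GS = V_G − V_S = 5.43 − 2.35 = 3.08 V; V_DS = V_D − V_S = 7.27 − 2.35 = 4.92 V.
V_ov = V_GS − V_t = 3.08 − 1.33 = 1.75 V.
Since V_DS = 4.92 V ≥ V_ov = 1.75 V, the device is in saturation.
I_D = ½ k_n V_ov² (1 + λ V_DS) = 0.5 × 7.54 × 1.75² × (1 + 0.075 × 4.92) = 15.8 mA.

Saturation; I_D = 15.8 mA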